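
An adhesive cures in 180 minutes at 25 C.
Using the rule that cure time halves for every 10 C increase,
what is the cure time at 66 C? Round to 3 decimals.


Factor = 2^((66 - 25) / 10) = 17.1484
Cure time = 180 / 17.1484
= 10.497 minutes

10.497


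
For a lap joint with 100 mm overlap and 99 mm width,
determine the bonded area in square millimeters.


Area = 100 * 99 = 9900 mm^2

9900


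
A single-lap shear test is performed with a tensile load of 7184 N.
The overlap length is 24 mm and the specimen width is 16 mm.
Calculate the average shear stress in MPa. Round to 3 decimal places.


Shear stress = F / (overlap * width)
= 7184 / (24 * 16)
= 7184 / 384
= 18.708 MPa

18.708


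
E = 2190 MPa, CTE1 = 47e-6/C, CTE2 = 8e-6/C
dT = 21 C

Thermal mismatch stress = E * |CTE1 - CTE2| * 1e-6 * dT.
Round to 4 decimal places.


= 2190 * 39e-6 * 21
= 1.7936 MPa

1.7936


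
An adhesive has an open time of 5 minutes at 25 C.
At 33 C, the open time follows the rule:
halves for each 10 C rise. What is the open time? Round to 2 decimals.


Factor = 2^((33-25)/10) = 1.7411
Open time = 5 / 1.7411 = 2.87 min

2.87


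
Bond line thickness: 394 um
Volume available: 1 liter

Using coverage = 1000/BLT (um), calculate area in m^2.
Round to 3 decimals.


1 L = 1e6 mm^3, thickness = 394 um = 0.394 mm
Area = 1e6 / 0.394 mm^2 = (1e6 / 0.394) / 1e6 m^2 = 1000 / 394 m^2
= 2.538 m^2

2.538


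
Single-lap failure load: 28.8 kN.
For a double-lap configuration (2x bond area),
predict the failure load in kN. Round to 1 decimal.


Failure load = 28.8 * 2 = 57.6 kN

57.6


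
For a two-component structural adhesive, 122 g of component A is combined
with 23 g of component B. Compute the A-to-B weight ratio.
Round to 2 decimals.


Weight ratio A:B = 122 / 23
= 5.30

5.30


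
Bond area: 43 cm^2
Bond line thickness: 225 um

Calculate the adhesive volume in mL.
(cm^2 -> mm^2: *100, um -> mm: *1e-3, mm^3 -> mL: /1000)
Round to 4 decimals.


V = 43*100 * 225*1e-3 / 1000
= 0.9675 mL

0.9675


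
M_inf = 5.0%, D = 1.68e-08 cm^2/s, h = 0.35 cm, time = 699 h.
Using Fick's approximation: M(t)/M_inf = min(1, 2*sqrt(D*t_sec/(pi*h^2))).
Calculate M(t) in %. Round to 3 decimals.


t = 2516400 s
ratio = min(1, 2*sqrt(1.68e-08*2516400/(pi*0.1225)))
= 0.662875
M(t) = 5.0 * 0.662875 = 3.314%

3.314


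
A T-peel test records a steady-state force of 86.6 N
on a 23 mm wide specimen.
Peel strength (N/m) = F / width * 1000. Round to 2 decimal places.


Peel strength = 86.6 / 23 * 1000
= 3765.22 N/m

3765.22


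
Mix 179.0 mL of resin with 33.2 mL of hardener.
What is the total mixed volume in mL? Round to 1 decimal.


Total = 179.0 + 33.2 = 212.2 mL

212.2


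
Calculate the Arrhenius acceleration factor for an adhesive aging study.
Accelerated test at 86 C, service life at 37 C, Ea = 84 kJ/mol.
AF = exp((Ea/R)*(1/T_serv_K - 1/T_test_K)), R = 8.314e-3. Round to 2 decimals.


T_test = 359.15 K, T_serv = 310.15 K
Ea/R = 84 / 0.008314 = 10103.44
AF = exp(10103.44 * (1/310.15 - 1/359.15))
= 85.15

85.15


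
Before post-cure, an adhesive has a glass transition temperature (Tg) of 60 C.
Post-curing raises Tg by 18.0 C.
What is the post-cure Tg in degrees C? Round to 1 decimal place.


Tg_post = Tg_base + delta_Tg
= 60 + 18.0
= 78.0 C

78.0


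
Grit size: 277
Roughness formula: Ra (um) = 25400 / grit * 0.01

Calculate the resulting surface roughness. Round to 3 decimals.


Ra = 25400 / 277 * 0.01
= 0.917 um

0.917


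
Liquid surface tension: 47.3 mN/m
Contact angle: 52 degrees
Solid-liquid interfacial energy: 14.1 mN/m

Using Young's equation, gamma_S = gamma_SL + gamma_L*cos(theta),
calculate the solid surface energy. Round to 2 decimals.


gamma_S = 14.1 + 47.3 * cos(52)
= 43.22 mN/m

43.22


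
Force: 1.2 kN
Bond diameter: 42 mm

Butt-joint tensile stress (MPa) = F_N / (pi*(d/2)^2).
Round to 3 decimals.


F_N = 1.2 * 1000 = 1200.0 N
A = pi*(21.0)^2 = 1385.4424 mm^2
stress = 1200.0 / 1385.4424 = 0.866 MPa

0.866


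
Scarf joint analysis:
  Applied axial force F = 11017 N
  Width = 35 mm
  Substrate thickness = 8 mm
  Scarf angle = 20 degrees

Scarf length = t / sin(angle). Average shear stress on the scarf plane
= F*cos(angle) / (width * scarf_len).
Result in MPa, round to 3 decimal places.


Scarf length = 8 / sin(20 deg) = 23.3904 mm
cos(20 deg) = 0.939693
Shear = 11017 * 0.939693 / (35 * 23.3904)
= 12.646 MPa

12.646


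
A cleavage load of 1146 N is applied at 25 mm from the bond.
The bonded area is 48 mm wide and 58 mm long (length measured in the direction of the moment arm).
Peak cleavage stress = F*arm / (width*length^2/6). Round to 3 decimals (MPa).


Moment = 1146 * 25 = 28650 N*mm
Section modulus = 48 * 3364 / 6 = 161472 / 6 mm^3
Stress = 28650 / (161472 / 6) = 171900 / 161472
= 1.065 MPa

1.065


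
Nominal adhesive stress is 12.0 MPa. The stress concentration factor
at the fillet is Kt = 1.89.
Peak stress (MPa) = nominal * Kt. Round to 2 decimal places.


Peak = 12.0 * 1.89 = 22.68 MPa

22.68


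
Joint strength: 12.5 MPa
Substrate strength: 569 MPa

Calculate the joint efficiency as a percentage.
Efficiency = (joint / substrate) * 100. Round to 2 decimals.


Efficiency = (12.5 / 569) * 100 = 2.20%

2.20


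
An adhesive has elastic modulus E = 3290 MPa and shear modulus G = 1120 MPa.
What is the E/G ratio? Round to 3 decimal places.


E/G = 3290 / 1120 = 2.938

2.938


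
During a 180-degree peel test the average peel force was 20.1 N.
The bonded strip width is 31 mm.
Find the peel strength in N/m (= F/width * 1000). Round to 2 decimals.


Peel strength = F/width * 1000
= 20.1 / 31 * 1000
= 648.39 N/m

648.39


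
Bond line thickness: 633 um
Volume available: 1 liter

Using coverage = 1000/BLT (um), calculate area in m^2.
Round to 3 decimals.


1 L = 1e6 mm^3, thickness = 633 um = 0.633 mm
Area = 1e6 / 0.633 mm^2 = (1e6 / 0.633) / 1e6 m^2 = 1000 / 633 m^2
= 1.580 m^2

1.580


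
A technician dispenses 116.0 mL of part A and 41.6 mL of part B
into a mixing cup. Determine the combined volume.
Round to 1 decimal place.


Combined volume = 116.0 + 41.6
= 157.6 mL

157.6


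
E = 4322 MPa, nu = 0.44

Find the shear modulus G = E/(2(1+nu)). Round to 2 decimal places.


G = 4322 / (2 * 1.44)
= 1500.69 MPa

1500.69


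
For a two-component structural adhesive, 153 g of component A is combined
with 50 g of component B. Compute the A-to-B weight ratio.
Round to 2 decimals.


Weight ratio A:B = 153 / 50
= 3.06

3.06


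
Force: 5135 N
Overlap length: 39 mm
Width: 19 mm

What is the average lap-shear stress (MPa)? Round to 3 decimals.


Average shear stress = F / (overlap * width)
= 5135 / (39 * 19)
= 6.930 MPa

6.930


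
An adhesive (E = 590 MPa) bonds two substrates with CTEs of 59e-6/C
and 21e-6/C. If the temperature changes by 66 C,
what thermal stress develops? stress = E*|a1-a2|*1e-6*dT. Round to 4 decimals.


Stress = 590 * |59 - 21| * 1e-6 * 66
= 1.4797 MPa

1.4797


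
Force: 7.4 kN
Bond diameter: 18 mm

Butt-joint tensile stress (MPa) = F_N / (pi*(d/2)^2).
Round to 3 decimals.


F_N = 7.4 * 1000 = 7400.0 N
A = pi*(9.0)^2 = 254.4690 mm^2
stress = 7400.0 / 254.4690 = 29.080 MPa

29.080


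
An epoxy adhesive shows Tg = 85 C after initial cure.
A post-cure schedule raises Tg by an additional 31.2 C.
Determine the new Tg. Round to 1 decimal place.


New Tg = 85 + 31.2
= 116.2 C

116.2


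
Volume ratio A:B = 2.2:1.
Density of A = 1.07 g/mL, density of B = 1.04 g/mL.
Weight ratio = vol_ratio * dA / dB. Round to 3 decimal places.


Wt ratio = 2.2 * 1.07 / 1.04
= 2.263

2.263


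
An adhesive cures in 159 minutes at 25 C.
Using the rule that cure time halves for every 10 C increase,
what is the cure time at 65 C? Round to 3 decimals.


Factor = 2^((65 - 25) / 10) = 16.0000
Cure time = 159 / 16.0000
= 9.938 minutes

9.938


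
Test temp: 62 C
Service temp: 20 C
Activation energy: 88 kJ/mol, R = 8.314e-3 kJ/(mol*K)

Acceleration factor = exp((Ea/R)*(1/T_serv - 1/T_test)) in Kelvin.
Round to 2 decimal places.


AF = exp((88/0.008314)*(1/293.15 - 1/335.15))
= 92.27

92.27


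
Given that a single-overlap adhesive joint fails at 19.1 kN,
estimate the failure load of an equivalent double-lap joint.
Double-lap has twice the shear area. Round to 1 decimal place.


Double-lap factor = 2
Expected load = 19.1 * 2 = 38.2 kN

38.2


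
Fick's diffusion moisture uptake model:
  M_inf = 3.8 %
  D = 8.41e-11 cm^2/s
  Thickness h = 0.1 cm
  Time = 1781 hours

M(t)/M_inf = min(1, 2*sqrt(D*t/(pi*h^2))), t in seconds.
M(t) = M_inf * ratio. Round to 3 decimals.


t_sec = 1781 * 3600 = 6411600
ratio = 2*sqrt(8.41e-11*6411600/(pi*0.1^2))
= min(1, 0.262021)
= 0.262021
M(t) = 3.8 * 0.262021 = 0.996 %

0.996


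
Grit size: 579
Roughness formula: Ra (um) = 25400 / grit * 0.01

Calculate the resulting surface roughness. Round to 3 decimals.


Ra = 25400 / 579 * 0.01
= 0.439 um

0.439


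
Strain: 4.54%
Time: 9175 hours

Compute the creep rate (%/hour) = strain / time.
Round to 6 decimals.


Creep rate = 4.54 / 9175
= 0.000495 %/h

0.000495


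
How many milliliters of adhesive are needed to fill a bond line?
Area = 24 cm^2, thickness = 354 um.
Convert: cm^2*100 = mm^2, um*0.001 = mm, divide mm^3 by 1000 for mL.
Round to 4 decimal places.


= (24 * 100) * (354 * 0.001) / 1000
= 0.8496 mL

0.8496


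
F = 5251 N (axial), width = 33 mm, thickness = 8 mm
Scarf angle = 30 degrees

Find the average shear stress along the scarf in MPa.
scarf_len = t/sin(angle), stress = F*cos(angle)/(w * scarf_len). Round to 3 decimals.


scarf_len = 8/sin(30 deg) = 16.0000
cos(30 deg) = 0.866025
stress = 5251*0.866025/(33*16.0000) = 8.613 MPa

8.613


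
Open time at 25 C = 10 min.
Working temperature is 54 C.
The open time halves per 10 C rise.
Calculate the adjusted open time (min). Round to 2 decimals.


factor = 2^((54 - 25) / 10) = 7.4643
ot = 10 / 7.4643 = 1.34 min

1.34


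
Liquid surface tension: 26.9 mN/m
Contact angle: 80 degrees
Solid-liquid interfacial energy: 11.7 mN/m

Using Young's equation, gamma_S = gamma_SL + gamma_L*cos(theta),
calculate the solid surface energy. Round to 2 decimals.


gamma_S = 11.7 + 26.9 * cos(80)
= 16.37 mN/m

16.37


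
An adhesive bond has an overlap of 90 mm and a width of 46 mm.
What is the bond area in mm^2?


Bond area = overlap * width
= 90 * 46
= 4140 mm^2

4140


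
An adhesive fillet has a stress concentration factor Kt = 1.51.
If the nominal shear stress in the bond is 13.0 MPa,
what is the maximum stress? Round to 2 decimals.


Max stress = 13.0 * 1.51 = 19.63 MPa

19.63


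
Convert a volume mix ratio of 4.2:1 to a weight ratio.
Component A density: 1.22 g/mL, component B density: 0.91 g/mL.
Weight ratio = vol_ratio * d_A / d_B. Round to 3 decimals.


= 4.2 * 1.22 / 0.91 = 5.631

5.631


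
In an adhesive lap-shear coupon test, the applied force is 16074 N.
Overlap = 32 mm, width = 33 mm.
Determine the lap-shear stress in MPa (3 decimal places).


stress = F / (overlap * width)
= 16074 / (32 * 33)
= 15.222 MPa

15.222


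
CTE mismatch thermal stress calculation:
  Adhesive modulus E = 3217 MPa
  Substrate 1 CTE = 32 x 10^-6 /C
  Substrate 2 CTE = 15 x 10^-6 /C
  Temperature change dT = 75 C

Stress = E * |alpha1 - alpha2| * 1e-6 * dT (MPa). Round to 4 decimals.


delta_alpha = |32 - 15| = 17 x 10^-6/C
Stress = 3217 * 17e-6 * 75
= 4.1017 MPa

4.1017


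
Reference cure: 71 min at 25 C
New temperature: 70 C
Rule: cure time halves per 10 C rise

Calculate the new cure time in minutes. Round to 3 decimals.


factor = 2^((70-25)/10) = 22.6274
t_new = 71 / 22.6274 = 3.138 min

3.138


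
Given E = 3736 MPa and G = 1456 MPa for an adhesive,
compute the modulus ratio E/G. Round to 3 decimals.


E/G ratio = 3736 / 1456 = 2.566

2.566


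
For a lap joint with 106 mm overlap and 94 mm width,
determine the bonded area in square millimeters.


Area = 106 * 94 = 9964 mm^2

9964


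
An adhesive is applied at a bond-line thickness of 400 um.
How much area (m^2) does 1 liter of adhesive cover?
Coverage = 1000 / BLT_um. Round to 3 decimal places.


Coverage = 1000 / 400 = 2.500 m^2

2.500


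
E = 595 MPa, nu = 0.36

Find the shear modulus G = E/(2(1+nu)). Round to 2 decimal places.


G = 595 / (2 * 1.36)
= 218.75 MPa

218.75


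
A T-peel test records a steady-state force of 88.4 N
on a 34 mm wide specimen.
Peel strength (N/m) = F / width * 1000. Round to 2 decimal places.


Peel strength = 88.4 / 34 * 1000
= 2600.00 N/m

2600.00


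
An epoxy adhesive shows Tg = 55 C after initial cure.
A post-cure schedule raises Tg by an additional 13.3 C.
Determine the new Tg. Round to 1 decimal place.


New Tg = 55 + 13.3
= 68.3 C

68.3


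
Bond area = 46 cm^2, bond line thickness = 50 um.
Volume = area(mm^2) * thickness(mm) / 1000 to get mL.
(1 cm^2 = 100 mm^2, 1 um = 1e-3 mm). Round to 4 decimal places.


area_mm2 = 46 * 100 = 4600
blt_mm = 50 * 1e-3 = 0.05
vol_mm3 = 4600 * 0.05 = 230.0
vol_mL = 230.0 / 1000 = 0.2300 mL

0.2300


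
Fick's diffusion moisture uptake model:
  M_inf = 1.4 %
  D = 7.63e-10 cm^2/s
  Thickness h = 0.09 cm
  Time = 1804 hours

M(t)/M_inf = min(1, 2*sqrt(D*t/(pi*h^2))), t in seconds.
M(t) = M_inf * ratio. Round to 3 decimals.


t_sec = 1804 * 3600 = 6494400
ratio = 2*sqrt(7.63e-10*6494400/(pi*0.09^2))
= min(1, 0.882560)
= 0.882560
M(t) = 1.4 * 0.882560 = 1.236 %

1.236


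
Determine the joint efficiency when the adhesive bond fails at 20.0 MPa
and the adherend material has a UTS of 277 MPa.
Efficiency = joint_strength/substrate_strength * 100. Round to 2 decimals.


Joint efficiency = 20.0 / 277 * 100
= 7.22%

7.22


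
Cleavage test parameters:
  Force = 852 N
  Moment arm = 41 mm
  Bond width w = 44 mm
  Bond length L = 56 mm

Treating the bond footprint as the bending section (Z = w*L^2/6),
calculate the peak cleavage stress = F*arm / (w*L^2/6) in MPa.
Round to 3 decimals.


M = 852 * 41 = 34932 N*mm
Z = 44 * 56^2 / 6 = 137984 / 6 mm^3
sigma = M / Z = 6 * 34932 / 137984 = 209592 / 137984
= 1.519 MPa

1.519


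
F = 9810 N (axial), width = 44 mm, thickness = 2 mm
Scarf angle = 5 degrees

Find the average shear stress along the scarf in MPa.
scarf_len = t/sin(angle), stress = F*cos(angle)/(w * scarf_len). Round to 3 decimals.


scarf_len = 2/sin(5 deg) = 22.9474
cos(5 deg) = 0.996195
stress = 9810*0.996195/(44*22.9474) = 9.679 MPa

9.679


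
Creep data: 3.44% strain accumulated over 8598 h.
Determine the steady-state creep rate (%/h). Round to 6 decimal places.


Rate = 3.44 / 8598 = 0.000400 %/h

0.000400


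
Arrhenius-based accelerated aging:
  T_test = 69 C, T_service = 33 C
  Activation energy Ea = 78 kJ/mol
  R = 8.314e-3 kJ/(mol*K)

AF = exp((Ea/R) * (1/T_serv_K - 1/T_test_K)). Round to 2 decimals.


T_test_K = 342.15, T_serv_K = 306.15
AF = exp((78/8.314e-3) * (1/306.15 - 1/342.15))
= 25.14

25.14


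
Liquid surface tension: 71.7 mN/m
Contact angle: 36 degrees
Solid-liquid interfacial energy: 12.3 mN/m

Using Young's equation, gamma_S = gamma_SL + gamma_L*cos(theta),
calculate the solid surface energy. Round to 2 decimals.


gamma_S = 12.3 + 71.7 * cos(36)
= 70.31 mN/m

70.31


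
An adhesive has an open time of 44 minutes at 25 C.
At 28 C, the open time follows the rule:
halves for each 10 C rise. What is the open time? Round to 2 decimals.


Factor = 2^((28-25)/10) = 1.2311
Open time = 44 / 1.2311 = 35.74 min

35.74


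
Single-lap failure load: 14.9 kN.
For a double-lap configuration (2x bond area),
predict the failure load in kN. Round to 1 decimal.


Failure load = 14.9 * 2 = 29.8 kN

29.8


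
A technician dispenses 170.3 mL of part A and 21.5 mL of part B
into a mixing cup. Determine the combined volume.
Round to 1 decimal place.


Combined volume = 170.3 + 21.5
= 191.8 mL

191.8


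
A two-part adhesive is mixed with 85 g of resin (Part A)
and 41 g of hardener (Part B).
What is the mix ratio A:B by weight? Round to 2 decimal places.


Mix ratio = mass_A / mass_B
= 85 / 41
= 2.07

2.07


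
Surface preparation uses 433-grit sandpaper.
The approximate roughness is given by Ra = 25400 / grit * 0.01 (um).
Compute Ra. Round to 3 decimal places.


Ra = 25400 / 433 * 0.01
= 254 / 433
= 0.587 um

0.587


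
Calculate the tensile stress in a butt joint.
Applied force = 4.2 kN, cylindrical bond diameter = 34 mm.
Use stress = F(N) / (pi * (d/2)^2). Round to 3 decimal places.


A = pi * 17.0^2 = 907.9203 mm^2
sigma = 4200.0 / 907.9203 = 4.626 MPa

4.626


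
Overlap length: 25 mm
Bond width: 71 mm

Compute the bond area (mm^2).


Bond area = 25 * 71 = 1775 mm^2

1775


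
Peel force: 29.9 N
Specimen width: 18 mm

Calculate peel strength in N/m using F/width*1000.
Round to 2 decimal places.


Peel strength = 29.9 / 18 * 1000 = 1661.11 N/m

1661.11


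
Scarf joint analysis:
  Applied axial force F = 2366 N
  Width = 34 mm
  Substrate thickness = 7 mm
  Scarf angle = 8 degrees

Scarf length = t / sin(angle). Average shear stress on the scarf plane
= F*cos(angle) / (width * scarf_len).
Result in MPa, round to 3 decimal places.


Scarf length = 7 / sin(8 deg) = 50.2971 mm
cos(8 deg) = 0.990268
Shear = 2366 * 0.990268 / (34 * 50.2971)
= 1.370 MPa

1.370


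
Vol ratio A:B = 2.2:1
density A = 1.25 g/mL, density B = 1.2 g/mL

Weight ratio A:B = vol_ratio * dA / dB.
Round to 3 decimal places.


Weight ratio = 2.2 * 1.25 / 1.2
= 2.292

2.292


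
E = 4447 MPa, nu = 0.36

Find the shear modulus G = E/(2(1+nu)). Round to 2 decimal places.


G = 4447 / (2 * 1.36)
= 1634.93 MPa

1634.93


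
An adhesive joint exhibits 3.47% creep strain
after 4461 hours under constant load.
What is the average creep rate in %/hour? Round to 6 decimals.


Creep rate = strain / time
= 3.47 / 4461
= 0.000778 %/h

0.000778


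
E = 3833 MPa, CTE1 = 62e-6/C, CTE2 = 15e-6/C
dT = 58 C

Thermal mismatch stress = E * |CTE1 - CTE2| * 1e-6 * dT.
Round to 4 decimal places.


= 3833 * 47e-6 * 58
= 10.4488 MPa

10.4488


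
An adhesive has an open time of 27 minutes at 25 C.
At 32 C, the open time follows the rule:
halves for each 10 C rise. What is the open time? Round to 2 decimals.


Factor = 2^((32-25)/10) = 1.6245
Open time = 27 / 1.6245 = 16.62 min

16.62


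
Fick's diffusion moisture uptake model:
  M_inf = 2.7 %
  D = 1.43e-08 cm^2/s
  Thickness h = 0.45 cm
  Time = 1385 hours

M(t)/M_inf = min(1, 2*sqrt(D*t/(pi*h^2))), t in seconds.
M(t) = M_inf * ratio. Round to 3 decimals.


t_sec = 1385 * 3600 = 4986000
ratio = 2*sqrt(1.43e-08*4986000/(pi*0.45^2))
= min(1, 0.669556)
= 0.669556
M(t) = 2.7 * 0.669556 = 1.808 %

1.808


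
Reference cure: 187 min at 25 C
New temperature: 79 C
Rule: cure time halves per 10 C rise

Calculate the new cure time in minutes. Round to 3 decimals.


factor = 2^((79-25)/10) = 42.2243
t_new = 187 / 42.2243 = 4.429 min

4.429


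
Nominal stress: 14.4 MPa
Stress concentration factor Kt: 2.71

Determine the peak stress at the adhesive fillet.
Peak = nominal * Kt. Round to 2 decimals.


Peak stress = 14.4 * 2.71
= 39.02 MPa

39.02


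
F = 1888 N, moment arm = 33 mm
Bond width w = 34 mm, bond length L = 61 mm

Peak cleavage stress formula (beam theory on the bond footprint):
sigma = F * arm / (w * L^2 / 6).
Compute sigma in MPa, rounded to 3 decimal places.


sigma = (1888 * 33) / (34 * 3721 / 6)
= 62304 * 6 / 126514
= 373824 / 126514
= 2.955 MPa

2.955


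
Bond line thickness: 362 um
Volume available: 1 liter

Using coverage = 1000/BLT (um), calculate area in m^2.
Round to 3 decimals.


1 L = 1e6 mm^3, thickness = 362 um = 0.362 mm
Area = 1e6 / 0.362 mm^2 = (1e6 / 0.362) / 1e6 m^2 = 1000 / 362 m^2
= 2.762 m^2

2.762


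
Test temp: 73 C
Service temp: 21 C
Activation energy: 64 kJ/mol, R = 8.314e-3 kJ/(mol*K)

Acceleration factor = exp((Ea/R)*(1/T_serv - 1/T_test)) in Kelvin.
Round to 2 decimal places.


AF = exp((64/0.008314)*(1/294.15 - 1/346.15))
= 50.98

50.98


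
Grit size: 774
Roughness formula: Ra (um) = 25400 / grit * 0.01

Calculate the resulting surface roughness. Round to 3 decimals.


Ra = 25400 / 774 * 0.01
= 0.328 um

0.328


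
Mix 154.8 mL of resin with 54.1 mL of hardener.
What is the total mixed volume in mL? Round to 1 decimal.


Total = 154.8 + 54.1 = 208.9 mL

208.9


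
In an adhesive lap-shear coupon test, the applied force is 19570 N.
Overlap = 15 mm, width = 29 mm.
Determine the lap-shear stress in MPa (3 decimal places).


stress = F / (overlap * width)
= 19570 / (15 * 29)
= 44.989 MPa

44.989


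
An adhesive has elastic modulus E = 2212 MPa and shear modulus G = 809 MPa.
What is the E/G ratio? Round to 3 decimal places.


E/G = 2212 / 809 = 2.734

2.734


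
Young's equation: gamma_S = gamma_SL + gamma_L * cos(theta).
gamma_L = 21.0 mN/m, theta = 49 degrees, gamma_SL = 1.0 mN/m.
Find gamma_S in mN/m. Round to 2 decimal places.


cos(49 deg) = 0.656059
gamma_S = 1.0 + 21.0 * 0.656059
= 14.78 mN/m

14.78


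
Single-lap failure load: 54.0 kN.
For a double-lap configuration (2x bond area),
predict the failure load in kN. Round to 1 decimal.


Failure load = 54.0 * 2 = 108.0 kN

108.0


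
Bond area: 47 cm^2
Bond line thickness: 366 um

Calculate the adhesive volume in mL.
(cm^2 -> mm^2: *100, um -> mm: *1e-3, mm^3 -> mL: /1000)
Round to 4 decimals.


V = 47*100 * 366*1e-3 / 1000
= 1.7202 mL

1.7202


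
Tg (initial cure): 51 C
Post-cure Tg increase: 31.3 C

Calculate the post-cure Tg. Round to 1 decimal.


Post-cure Tg = 51 + 31.3 = 82.3 C

82.3


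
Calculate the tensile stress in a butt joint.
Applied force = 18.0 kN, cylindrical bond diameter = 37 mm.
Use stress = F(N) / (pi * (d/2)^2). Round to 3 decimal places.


A = pi * 18.5^2 = 1075.2101 mm^2
sigma = 18000.0 / 1075.2101 = 16.741 MPa

16.741


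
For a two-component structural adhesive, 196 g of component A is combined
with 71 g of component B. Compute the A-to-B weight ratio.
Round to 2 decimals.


Weight ratio A:B = 196 / 71
= 2.76

2.76


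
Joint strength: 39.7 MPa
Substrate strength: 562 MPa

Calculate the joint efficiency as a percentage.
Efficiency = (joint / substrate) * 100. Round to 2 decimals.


Efficiency = (39.7 / 562) * 100 = 7.06%

7.06


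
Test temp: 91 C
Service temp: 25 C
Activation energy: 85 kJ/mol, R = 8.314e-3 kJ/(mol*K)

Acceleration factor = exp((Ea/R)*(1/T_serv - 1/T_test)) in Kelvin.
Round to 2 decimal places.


AF = exp((85/0.008314)*(1/298.15 - 1/364.15))
= 500.17

500.17


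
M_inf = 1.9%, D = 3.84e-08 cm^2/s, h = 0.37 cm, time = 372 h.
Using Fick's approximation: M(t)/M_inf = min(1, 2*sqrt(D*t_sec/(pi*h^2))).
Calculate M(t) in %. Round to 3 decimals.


t = 1339200 s
ratio = min(1, 2*sqrt(3.84e-08*1339200/(pi*0.1369)))
= 0.691579
M(t) = 1.9 * 0.691579 = 1.314%

1.314


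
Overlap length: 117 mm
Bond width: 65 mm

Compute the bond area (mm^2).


Bond area = 117 * 65 = 7605 mm^2

7605


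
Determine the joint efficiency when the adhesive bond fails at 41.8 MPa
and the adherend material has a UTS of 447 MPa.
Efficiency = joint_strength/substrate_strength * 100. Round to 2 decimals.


Joint efficiency = 41.8 / 447 * 100
= 9.35%

9.35


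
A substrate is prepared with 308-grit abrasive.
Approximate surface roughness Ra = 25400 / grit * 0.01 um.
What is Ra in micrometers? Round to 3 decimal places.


Ra = 25400 / 308 * 0.01 = 0.825 um

0.825


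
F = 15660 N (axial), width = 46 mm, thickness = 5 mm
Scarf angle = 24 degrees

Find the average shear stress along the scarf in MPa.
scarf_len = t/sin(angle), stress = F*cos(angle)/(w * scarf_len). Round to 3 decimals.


scarf_len = 5/sin(24 deg) = 12.2930
cos(24 deg) = 0.913545
stress = 15660*0.913545/(46*12.2930) = 25.299 MPa

25.299


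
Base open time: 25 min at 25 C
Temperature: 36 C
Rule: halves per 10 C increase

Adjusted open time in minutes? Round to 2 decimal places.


Acceleration = 2^((36-25)/10) = 2.1435
Open time = 25 / 2.1435 = 11.66 min

11.66


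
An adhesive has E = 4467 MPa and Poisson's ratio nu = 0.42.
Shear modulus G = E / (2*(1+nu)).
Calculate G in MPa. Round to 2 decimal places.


G = 4467 / (2*(1+0.42))
= 4467 / 2.84
= 1572.89 MPa

1572.89


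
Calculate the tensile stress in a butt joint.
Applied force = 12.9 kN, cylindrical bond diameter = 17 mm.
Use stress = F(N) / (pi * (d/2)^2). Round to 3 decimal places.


A = pi * 8.5^2 = 226.9801 mm^2
sigma = 12900.0 / 226.9801 = 56.833 MPa

56.833


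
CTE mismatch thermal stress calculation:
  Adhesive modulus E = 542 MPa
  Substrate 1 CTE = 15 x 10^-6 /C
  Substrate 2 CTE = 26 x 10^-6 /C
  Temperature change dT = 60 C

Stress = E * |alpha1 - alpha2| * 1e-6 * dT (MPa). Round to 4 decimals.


delta_alpha = |15 - 26| = 11 x 10^-6/C
Stress = 542 * 11e-6 * 60
= 0.3577 MPa

0.3577


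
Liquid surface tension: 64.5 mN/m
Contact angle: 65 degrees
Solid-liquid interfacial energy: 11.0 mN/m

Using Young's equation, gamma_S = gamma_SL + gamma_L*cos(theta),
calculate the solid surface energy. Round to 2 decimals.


gamma_S = 11.0 + 64.5 * cos(65)
= 38.26 mN/m

38.26


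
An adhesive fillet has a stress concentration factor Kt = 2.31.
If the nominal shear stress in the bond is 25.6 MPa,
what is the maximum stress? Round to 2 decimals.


Max stress = 25.6 * 2.31 = 59.14 MPa

59.14


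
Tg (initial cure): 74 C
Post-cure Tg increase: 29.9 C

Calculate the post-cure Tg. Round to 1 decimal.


Post-cure Tg = 74 + 29.9 = 103.9 C

103.9


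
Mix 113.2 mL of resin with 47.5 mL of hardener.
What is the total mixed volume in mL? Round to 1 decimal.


Total = 113.2 + 47.5 = 160.7 mL

160.7


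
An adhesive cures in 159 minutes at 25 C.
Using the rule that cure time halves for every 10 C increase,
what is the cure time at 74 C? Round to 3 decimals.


Factor = 2^((74 - 25) / 10) = 29.8571
Cure time = 159 / 29.8571
= 5.325 minutes

5.325


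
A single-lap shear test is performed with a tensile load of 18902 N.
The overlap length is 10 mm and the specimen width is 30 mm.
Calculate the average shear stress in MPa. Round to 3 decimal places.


Shear stress = F / (overlap * width)
= 18902 / (10 * 30)
= 18902 / 300
= 63.007 MPa

63.007


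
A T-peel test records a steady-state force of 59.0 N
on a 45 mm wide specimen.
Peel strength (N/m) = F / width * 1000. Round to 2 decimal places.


Peel strength = 59.0 / 45 * 1000
= 1311.11 N/m

1311.11


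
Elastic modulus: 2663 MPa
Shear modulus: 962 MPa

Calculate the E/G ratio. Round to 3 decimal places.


E / G = 2663 / 962 = 2.768

2.768


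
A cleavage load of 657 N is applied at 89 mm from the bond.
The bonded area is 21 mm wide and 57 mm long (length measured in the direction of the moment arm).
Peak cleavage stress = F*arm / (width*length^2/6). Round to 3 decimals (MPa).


Moment = 657 * 89 = 58473 N*mm
Section modulus = 21 * 3249 / 6 = 68229 / 6 mm^3
Stress = 58473 / (68229 / 6) = 350838 / 68229
= 5.142 MPa

5.142


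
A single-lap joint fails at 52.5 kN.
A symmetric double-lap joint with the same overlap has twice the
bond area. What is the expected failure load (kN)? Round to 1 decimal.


Double-lap load = 2 * 52.5 = 105.0 kN

105.0


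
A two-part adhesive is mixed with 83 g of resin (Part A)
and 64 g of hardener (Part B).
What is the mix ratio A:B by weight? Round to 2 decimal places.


Mix ratio = mass_A / mass_B
= 83 / 64
= 1.30

1.30


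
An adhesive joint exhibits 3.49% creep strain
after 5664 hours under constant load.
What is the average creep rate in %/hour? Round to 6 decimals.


Creep rate = strain / time
= 3.49 / 5664
= 0.000616 %/h

0.000616


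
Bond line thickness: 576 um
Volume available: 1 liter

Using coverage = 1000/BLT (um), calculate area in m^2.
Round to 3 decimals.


1 L = 1e6 mm^3, thickness = 576 um = 0.576 mm
Area = 1e6 / 0.576 mm^2 = (1e6 / 0.576) / 1e6 m^2 = 1000 / 576 m^2
= 1.736 m^2

1.736


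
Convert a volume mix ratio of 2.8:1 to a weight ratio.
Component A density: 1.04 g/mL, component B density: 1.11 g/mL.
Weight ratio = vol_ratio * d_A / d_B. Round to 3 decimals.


= 2.8 * 1.04 / 1.11 = 2.623

2.623


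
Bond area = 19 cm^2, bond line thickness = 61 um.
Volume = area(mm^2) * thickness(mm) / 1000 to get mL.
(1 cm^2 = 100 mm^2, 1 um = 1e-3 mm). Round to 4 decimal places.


area_mm2 = 19 * 100 = 1900
blt_mm = 61 * 1e-3 = 0.061
vol_mm3 = 1900 * 0.061 = 115.9
vol_mL = 115.9 / 1000 = 0.1159 mL

0.1159


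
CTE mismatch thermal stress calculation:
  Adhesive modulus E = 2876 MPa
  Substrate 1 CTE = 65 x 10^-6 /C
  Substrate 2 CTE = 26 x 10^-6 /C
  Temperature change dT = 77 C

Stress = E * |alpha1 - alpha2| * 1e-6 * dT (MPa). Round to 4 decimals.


delta_alpha = |65 - 26| = 39 x 10^-6/C
Stress = 2876 * 39e-6 * 77
= 8.6366 MPa

8.6366


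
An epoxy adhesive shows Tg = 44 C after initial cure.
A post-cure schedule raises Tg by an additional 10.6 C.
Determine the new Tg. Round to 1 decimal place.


New Tg = 44 + 10.6
= 54.6 C

54.6


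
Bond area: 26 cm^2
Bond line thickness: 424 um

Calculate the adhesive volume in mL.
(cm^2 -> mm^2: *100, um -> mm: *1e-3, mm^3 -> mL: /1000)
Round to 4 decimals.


V = 26*100 * 424*1e-3 / 1000
= 1.1024 mL

1.1024


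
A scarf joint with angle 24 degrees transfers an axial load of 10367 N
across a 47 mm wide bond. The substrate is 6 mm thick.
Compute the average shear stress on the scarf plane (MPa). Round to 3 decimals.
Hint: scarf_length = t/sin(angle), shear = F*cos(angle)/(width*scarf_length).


scarf_length = 6 / sin(24 deg) = 14.7516 mm
cos(24 deg) = 0.913545
shear stress = 10367 * 0.913545 / (47 * 14.7516)
= 13.660 MPa

13.660


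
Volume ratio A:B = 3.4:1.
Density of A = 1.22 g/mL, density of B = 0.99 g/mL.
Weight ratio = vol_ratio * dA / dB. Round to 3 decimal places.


Wt ratio = 3.4 * 1.22 / 0.99
= 4.190

4.190


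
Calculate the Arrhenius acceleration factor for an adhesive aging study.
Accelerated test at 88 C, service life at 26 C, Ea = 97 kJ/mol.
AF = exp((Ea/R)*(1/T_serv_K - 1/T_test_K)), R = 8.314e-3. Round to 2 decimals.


T_test = 361.15 K, T_serv = 299.15 K
Ea/R = 97 / 0.008314 = 11667.07
AF = exp(11667.07 * (1/299.15 - 1/361.15))
= 808.68

808.68


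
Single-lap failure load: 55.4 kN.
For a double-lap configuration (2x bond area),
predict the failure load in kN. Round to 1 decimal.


Failure load = 55.4 * 2 = 110.8 kN

110.8


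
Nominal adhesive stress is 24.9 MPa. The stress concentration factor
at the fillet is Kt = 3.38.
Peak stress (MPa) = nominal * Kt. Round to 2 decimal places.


Peak = 24.9 * 3.38 = 84.16 MPa

84.16


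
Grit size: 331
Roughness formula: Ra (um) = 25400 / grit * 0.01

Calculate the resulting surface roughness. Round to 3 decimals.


Ra = 25400 / 331 * 0.01
= 0.767 um

0.767


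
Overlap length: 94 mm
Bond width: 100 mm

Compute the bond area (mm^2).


Bond area = 94 * 100 = 9400 mm^2

9400


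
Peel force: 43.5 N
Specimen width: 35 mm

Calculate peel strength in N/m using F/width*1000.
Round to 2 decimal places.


Peel strength = 43.5 / 35 * 1000 = 1242.86 N/m

1242.86


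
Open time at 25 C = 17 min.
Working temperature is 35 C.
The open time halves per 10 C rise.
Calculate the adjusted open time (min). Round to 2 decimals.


factor = 2^((35 - 25) / 10) = 2.0000
ot = 17 / 2.0000 = 8.50 min

8.50


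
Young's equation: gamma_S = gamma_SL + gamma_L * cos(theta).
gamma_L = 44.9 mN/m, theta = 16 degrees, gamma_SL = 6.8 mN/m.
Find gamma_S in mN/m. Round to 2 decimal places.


cos(16 deg) = 0.961262
gamma_S = 6.8 + 44.9 * 0.961262
= 49.96 mN/m

49.96


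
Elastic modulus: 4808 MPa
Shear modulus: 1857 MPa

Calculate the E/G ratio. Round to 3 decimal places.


E / G = 4808 / 1857 = 2.589

2.589


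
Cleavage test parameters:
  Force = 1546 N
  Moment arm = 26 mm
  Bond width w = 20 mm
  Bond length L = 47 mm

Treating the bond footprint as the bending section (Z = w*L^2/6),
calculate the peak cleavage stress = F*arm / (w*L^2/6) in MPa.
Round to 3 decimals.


M = 1546 * 26 = 40196 N*mm
Z = 20 * 47^2 / 6 = 44180 / 6 mm^3
sigma = M / Z = 6 * 40196 / 44180 = 241176 / 44180
= 5.459 MPa

5.459


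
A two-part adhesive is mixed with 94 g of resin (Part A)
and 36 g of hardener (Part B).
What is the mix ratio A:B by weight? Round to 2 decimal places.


Mix ratio = mass_A / mass_B
= 94 / 36
= 2.61

2.61


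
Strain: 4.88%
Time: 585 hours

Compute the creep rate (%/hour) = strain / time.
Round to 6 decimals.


Creep rate = 4.88 / 585
= 0.008342 %/h

0.008342


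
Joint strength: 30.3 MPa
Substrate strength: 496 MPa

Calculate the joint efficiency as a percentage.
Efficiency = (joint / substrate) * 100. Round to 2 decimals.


Efficiency = (30.3 / 496) * 100 = 6.11%

6.11


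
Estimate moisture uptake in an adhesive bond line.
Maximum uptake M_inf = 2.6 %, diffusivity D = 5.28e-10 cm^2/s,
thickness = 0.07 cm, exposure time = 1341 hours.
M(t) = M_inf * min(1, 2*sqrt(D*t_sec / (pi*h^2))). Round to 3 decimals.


Convert time: 1341 h = 4827600 s
ratio = min(1, 2*sqrt(5.28e-10*4827600/(pi*0.07^2)))
= 0.813841
M(t) = 2.6 * 0.813841 = 2.116%

2.116


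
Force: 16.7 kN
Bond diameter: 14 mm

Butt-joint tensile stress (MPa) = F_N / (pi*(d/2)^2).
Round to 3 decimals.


F_N = 16.7 * 1000 = 16700.0 N
A = pi*(7.0)^2 = 153.9380 mm^2
stress = 16700.0 / 153.9380 = 108.485 MPa

108.485


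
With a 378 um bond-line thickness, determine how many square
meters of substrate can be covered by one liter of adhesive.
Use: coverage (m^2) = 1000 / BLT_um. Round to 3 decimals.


Coverage = 1000 / 378 = 2.646 m^2

2.646


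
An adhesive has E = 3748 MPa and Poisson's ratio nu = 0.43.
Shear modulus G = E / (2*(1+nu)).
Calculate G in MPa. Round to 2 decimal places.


G = 3748 / (2*(1+0.43))
= 3748 / 2.86
= 1310.49 MPa

1310.49


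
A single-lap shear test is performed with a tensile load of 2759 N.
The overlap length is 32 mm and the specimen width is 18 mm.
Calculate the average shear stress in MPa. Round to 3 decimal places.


Shear stress = F / (overlap * width)
= 2759 / (32 * 18)
= 2759 / 576
= 4.790 MPa

4.790


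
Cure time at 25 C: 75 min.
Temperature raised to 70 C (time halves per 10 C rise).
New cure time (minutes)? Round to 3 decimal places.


Acceleration factor = 2^(45/10) = 22.6274
New time = 75 / 22.6274 = 3.315 min

3.315


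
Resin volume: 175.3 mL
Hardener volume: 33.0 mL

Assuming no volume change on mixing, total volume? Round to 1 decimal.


V_total = 175.3 + 33.0 = 208.3 mL

208.3


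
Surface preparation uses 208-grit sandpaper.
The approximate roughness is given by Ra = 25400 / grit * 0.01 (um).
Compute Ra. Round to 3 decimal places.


Ra = 25400 / 208 * 0.01
= 254 / 208
= 1.221 um

1.221


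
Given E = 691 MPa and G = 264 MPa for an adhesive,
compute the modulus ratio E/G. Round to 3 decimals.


E/G ratio = 691 / 264 = 2.617

2.617


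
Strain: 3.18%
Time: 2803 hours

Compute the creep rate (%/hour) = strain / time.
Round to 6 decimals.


Creep rate = 3.18 / 2803
= 0.001134 %/h

0.001134


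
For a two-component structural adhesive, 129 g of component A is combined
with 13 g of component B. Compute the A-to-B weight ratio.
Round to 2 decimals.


Weight ratio A:B = 129 / 13
= 9.92

9.92


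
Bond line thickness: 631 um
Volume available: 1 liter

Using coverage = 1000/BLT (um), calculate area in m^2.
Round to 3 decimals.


1 L = 1e6 mm^3, thickness = 631 um = 0.631 mm
Area = 1e6 / 0.631 mm^2 = (1e6 / 0.631) / 1e6 m^2 = 1000 / 631 m^2
= 1.585 m^2

1.585


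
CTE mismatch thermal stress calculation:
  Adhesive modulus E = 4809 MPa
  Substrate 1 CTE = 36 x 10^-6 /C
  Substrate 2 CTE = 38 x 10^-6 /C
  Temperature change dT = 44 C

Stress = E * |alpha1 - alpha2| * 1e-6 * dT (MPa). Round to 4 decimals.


delta_alpha = |36 - 38| = 2 x 10^-6/C
Stress = 4809 * 2e-6 * 44
= 0.4232 MPa

0.4232


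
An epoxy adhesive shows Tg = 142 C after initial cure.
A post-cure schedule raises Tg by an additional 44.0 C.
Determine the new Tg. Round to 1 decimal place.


New Tg = 142 + 44.0
= 186.0 C

186.0


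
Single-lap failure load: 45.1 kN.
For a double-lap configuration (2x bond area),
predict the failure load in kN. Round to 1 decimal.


Failure load = 45.1 * 2 = 90.2 kN

90.2


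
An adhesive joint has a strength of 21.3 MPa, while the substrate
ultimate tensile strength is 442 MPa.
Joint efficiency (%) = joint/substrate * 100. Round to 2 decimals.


Efficiency = 21.3 / 442 * 100
= 4.82%

4.82


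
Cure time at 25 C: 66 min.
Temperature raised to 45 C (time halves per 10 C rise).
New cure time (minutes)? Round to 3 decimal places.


Acceleration factor = 2^(20/10) = 4.0000
New time = 66 / 4.0000 = 16.500 min

16.500


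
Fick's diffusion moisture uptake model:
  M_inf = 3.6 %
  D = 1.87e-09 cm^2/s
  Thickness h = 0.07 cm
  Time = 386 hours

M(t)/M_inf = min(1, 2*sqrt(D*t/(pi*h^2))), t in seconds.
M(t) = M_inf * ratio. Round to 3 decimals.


t_sec = 386 * 3600 = 1389600
ratio = 2*sqrt(1.87e-09*1389600/(pi*0.07^2))
= min(1, 0.821718)
= 0.821718
M(t) = 3.6 * 0.821718 = 2.958 %

2.958


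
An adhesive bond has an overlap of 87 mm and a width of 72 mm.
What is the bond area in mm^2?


Bond area = overlap * width
= 87 * 72
= 6264 mm^2

6264


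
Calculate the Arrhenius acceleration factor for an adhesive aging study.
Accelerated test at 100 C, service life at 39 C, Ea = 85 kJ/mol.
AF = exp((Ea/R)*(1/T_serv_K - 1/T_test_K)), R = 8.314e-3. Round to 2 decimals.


T_test = 373.15 K, T_serv = 312.15 K
Ea/R = 85 / 0.008314 = 10223.72
AF = exp(10223.72 * (1/312.15 - 1/373.15))
= 211.49

211.49


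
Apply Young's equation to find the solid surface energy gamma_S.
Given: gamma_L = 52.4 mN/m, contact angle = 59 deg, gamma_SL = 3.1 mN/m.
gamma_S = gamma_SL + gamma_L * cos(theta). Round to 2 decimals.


theta_rad = 59 * pi/180 = 1.029744
gamma_S = 3.1 + 52.4 * cos(1.029744)
= 30.09 mN/m

30.09


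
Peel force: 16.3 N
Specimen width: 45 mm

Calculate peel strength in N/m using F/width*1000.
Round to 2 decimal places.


Peel strength = 16.3 / 45 * 1000 = 362.22 N/m

362.22


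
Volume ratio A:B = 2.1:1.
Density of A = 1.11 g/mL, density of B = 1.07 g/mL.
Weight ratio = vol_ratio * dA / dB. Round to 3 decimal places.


Wt ratio = 2.1 * 1.11 / 1.07
= 2.179

2.179


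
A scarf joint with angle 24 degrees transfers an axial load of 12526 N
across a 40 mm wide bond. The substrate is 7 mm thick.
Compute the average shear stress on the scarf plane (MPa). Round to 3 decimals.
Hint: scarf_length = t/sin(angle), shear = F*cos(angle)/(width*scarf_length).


scarf_length = 7 / sin(24 deg) = 17.2102 mm
cos(24 deg) = 0.913545
shear stress = 12526 * 0.913545 / (40 * 17.2102)
= 16.623 MPa

16.623


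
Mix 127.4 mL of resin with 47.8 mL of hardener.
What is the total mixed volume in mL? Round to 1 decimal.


Total = 127.4 + 47.8 = 175.2 mL

175.2


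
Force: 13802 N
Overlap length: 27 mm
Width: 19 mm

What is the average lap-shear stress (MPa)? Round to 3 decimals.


Average shear stress = F / (overlap * width)
= 13802 / (27 * 19)
= 26.904 MPa

26.904


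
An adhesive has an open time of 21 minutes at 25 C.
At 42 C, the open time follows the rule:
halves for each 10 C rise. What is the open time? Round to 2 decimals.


Factor = 2^((42-25)/10) = 3.2490
Open time = 21 / 3.2490 = 6.46 min

6.46


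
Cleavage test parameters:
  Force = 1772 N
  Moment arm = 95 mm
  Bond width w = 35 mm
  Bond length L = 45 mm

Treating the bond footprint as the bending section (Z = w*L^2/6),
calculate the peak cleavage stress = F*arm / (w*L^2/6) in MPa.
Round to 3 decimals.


M = 1772 * 95 = 168340 N*mm
Z = 35 * 45^2 / 6 = 70875 / 6 mm^3
sigma = M / Z = 6 * 168340 / 70875 = 1010040 / 70875
= 14.251 MPa

14.251
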